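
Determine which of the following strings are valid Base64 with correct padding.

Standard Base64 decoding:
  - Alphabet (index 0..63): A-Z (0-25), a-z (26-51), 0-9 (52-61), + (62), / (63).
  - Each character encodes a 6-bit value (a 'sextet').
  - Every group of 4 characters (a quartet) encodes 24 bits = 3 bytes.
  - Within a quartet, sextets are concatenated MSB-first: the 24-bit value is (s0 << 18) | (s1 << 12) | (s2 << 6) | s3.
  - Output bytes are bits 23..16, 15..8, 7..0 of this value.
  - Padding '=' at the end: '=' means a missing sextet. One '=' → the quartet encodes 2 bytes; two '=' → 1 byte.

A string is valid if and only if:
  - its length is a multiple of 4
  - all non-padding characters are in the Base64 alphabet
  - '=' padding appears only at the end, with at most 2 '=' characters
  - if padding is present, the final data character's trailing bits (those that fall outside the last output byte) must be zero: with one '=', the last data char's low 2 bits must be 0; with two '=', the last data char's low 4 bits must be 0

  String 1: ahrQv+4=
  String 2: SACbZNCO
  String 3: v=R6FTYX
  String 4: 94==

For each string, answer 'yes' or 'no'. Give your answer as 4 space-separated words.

String 1: 'ahrQv+4=' → valid
String 2: 'SACbZNCO' → valid
String 3: 'v=R6FTYX' → invalid (bad char(s): ['=']; '=' in middle)
String 4: '94==' → invalid (bad trailing bits)

Answer: yes yes no no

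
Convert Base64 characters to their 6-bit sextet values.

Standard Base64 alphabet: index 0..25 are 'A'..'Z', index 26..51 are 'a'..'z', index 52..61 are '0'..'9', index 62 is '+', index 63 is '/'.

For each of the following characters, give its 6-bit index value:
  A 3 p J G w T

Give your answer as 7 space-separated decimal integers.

Answer: 0 55 41 9 6 48 19

Derivation:
'A': A..Z range, ord('A') − ord('A') = 0
'3': 0..9 range, 52 + ord('3') − ord('0') = 55
'p': a..z range, 26 + ord('p') − ord('a') = 41
'J': A..Z range, ord('J') − ord('A') = 9
'G': A..Z range, ord('G') − ord('A') = 6
'w': a..z range, 26 + ord('w') − ord('a') = 48
'T': A..Z range, ord('T') − ord('A') = 19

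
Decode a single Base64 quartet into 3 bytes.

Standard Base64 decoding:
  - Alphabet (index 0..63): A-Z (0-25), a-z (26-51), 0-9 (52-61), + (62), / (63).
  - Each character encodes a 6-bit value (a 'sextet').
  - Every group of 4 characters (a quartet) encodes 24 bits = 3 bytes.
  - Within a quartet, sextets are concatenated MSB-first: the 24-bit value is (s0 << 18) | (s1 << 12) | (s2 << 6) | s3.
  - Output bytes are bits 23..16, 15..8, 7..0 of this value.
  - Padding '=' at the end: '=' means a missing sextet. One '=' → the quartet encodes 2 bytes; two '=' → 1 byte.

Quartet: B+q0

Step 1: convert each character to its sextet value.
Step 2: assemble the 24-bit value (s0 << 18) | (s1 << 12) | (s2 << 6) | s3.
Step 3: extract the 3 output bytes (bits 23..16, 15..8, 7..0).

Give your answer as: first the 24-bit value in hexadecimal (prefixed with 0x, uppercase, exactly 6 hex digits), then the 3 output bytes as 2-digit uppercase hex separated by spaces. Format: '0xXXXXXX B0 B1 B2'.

Sextets: B=1, +=62, q=42, 0=52
24-bit: (1<<18) | (62<<12) | (42<<6) | 52
      = 0x040000 | 0x03E000 | 0x000A80 | 0x000034
      = 0x07EAB4
Bytes: (v>>16)&0xFF=07, (v>>8)&0xFF=EA, v&0xFF=B4

Answer: 0x07EAB4 07 EA B4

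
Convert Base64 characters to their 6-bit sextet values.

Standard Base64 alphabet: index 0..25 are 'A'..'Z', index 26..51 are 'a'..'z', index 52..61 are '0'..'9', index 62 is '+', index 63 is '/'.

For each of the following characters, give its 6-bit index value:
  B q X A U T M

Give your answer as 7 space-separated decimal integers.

Answer: 1 42 23 0 20 19 12

Derivation:
'B': A..Z range, ord('B') − ord('A') = 1
'q': a..z range, 26 + ord('q') − ord('a') = 42
'X': A..Z range, ord('X') − ord('A') = 23
'A': A..Z range, ord('A') − ord('A') = 0
'U': A..Z range, ord('U') − ord('A') = 20
'T': A..Z range, ord('T') − ord('A') = 19
'M': A..Z range, ord('M') − ord('A') = 12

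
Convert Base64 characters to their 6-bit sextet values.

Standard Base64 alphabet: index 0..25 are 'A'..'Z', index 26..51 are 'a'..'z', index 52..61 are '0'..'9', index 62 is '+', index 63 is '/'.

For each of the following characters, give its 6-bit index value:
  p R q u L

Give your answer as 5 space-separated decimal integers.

Answer: 41 17 42 46 11

Derivation:
'p': a..z range, 26 + ord('p') − ord('a') = 41
'R': A..Z range, ord('R') − ord('A') = 17
'q': a..z range, 26 + ord('q') − ord('a') = 42
'u': a..z range, 26 + ord('u') − ord('a') = 46
'L': A..Z range, ord('L') − ord('A') = 11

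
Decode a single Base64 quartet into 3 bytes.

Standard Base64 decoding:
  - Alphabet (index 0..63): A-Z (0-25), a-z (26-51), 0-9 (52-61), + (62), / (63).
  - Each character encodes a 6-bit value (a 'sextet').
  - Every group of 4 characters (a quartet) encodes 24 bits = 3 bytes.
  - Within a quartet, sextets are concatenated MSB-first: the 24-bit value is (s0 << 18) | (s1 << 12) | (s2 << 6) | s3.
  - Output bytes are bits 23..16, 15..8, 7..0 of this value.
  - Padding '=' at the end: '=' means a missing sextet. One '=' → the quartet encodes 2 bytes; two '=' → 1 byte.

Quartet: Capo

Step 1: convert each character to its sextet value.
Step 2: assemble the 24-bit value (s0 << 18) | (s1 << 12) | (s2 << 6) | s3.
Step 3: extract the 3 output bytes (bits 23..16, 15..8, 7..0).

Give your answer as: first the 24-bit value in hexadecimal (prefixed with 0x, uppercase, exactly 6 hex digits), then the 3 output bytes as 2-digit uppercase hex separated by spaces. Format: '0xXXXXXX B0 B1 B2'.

Answer: 0x09AA68 09 AA 68

Derivation:
Sextets: C=2, a=26, p=41, o=40
24-bit: (2<<18) | (26<<12) | (41<<6) | 40
      = 0x080000 | 0x01A000 | 0x000A40 | 0x000028
      = 0x09AA68
Bytes: (v>>16)&0xFF=09, (v>>8)&0xFF=AA, v&0xFF=68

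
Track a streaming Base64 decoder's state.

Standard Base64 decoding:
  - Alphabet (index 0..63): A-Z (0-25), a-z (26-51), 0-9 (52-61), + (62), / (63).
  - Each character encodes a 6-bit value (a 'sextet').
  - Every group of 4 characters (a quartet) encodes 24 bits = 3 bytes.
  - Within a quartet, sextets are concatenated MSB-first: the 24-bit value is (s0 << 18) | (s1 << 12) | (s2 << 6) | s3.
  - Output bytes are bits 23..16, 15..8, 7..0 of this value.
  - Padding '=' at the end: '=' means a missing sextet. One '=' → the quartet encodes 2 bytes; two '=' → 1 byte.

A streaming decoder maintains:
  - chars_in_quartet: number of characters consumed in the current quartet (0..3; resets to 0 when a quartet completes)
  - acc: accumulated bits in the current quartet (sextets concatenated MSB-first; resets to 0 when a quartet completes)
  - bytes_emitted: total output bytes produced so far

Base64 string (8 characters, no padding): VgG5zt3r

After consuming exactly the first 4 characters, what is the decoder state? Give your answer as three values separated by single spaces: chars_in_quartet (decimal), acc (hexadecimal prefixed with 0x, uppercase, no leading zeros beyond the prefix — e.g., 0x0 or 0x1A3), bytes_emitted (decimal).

Answer: 0 0x0 3

Derivation:
After char 0 ('V'=21): chars_in_quartet=1 acc=0x15 bytes_emitted=0
After char 1 ('g'=32): chars_in_quartet=2 acc=0x560 bytes_emitted=0
After char 2 ('G'=6): chars_in_quartet=3 acc=0x15806 bytes_emitted=0
After char 3 ('5'=57): chars_in_quartet=4 acc=0x5601B9 -> emit 56 01 B9, reset; bytes_emitted=3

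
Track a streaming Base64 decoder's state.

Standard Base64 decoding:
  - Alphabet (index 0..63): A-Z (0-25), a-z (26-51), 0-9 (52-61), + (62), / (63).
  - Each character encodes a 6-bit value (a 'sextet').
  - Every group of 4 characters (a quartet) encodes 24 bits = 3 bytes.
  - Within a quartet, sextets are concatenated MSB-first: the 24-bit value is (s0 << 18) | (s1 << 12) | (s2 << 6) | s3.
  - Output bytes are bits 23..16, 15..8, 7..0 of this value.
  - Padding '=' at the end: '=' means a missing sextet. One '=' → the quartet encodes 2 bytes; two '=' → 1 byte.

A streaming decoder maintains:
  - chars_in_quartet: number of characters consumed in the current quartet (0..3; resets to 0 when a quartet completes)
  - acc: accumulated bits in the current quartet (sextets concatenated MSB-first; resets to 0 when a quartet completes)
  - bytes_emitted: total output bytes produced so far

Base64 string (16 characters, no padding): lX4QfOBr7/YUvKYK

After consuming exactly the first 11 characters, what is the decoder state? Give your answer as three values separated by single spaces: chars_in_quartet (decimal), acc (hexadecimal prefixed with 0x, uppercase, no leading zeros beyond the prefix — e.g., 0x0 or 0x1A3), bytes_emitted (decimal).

After char 0 ('l'=37): chars_in_quartet=1 acc=0x25 bytes_emitted=0
After char 1 ('X'=23): chars_in_quartet=2 acc=0x957 bytes_emitted=0
After char 2 ('4'=56): chars_in_quartet=3 acc=0x255F8 bytes_emitted=0
After char 3 ('Q'=16): chars_in_quartet=4 acc=0x957E10 -> emit 95 7E 10, reset; bytes_emitted=3
After char 4 ('f'=31): chars_in_quartet=1 acc=0x1F bytes_emitted=3
After char 5 ('O'=14): chars_in_quartet=2 acc=0x7CE bytes_emitted=3
After char 6 ('B'=1): chars_in_quartet=3 acc=0x1F381 bytes_emitted=3
After char 7 ('r'=43): chars_in_quartet=4 acc=0x7CE06B -> emit 7C E0 6B, reset; bytes_emitted=6
After char 8 ('7'=59): chars_in_quartet=1 acc=0x3B bytes_emitted=6
After char 9 ('/'=63): chars_in_quartet=2 acc=0xEFF bytes_emitted=6
After char 10 ('Y'=24): chars_in_quartet=3 acc=0x3BFD8 bytes_emitted=6

Answer: 3 0x3BFD8 6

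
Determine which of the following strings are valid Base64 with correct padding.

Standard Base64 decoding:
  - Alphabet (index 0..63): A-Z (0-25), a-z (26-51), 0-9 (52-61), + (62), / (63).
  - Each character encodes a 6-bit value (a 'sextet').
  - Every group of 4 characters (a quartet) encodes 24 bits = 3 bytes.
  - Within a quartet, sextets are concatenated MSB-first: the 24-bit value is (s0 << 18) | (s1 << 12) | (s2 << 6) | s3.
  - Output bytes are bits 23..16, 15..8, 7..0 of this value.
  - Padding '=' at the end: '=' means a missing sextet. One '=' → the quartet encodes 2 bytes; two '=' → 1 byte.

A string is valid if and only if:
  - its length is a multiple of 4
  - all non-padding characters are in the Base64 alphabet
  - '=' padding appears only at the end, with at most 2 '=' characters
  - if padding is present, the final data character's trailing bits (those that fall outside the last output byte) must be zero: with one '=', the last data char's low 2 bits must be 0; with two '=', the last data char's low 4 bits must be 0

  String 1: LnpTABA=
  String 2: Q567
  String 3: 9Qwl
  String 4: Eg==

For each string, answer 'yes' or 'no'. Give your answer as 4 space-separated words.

Answer: yes yes yes yes

Derivation:
String 1: 'LnpTABA=' → valid
String 2: 'Q567' → valid
String 3: '9Qwl' → valid
String 4: 'Eg==' → valid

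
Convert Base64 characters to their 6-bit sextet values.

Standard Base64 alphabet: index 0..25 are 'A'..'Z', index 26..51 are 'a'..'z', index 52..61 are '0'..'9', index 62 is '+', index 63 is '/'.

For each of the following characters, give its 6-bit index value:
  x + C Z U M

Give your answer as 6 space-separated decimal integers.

Answer: 49 62 2 25 20 12

Derivation:
'x': a..z range, 26 + ord('x') − ord('a') = 49
'+': index 62
'C': A..Z range, ord('C') − ord('A') = 2
'Z': A..Z range, ord('Z') − ord('A') = 25
'U': A..Z range, ord('U') − ord('A') = 20
'M': A..Z range, ord('M') − ord('A') = 12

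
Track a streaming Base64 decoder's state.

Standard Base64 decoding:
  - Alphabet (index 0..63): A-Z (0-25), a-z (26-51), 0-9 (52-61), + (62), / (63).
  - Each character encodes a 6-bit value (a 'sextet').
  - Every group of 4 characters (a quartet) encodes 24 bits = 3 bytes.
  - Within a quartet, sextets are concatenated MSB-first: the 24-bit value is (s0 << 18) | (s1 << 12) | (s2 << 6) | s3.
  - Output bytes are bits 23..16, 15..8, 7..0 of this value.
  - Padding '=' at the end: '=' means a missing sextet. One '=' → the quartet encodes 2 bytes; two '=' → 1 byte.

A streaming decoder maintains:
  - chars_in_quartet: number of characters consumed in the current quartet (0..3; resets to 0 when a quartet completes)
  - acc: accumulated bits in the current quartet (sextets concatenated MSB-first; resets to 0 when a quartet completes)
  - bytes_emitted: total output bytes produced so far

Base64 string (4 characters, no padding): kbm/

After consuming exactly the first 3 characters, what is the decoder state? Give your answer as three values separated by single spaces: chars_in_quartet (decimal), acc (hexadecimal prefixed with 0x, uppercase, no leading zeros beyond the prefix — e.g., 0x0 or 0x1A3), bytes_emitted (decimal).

After char 0 ('k'=36): chars_in_quartet=1 acc=0x24 bytes_emitted=0
After char 1 ('b'=27): chars_in_quartet=2 acc=0x91B bytes_emitted=0
After char 2 ('m'=38): chars_in_quartet=3 acc=0x246E6 bytes_emitted=0

Answer: 3 0x246E6 0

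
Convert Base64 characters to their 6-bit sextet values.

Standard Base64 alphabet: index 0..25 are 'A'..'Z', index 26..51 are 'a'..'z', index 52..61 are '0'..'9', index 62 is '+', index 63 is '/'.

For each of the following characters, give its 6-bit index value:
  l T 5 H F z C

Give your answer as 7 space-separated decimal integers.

'l': a..z range, 26 + ord('l') − ord('a') = 37
'T': A..Z range, ord('T') − ord('A') = 19
'5': 0..9 range, 52 + ord('5') − ord('0') = 57
'H': A..Z range, ord('H') − ord('A') = 7
'F': A..Z range, ord('F') − ord('A') = 5
'z': a..z range, 26 + ord('z') − ord('a') = 51
'C': A..Z range, ord('C') − ord('A') = 2

Answer: 37 19 57 7 5 51 2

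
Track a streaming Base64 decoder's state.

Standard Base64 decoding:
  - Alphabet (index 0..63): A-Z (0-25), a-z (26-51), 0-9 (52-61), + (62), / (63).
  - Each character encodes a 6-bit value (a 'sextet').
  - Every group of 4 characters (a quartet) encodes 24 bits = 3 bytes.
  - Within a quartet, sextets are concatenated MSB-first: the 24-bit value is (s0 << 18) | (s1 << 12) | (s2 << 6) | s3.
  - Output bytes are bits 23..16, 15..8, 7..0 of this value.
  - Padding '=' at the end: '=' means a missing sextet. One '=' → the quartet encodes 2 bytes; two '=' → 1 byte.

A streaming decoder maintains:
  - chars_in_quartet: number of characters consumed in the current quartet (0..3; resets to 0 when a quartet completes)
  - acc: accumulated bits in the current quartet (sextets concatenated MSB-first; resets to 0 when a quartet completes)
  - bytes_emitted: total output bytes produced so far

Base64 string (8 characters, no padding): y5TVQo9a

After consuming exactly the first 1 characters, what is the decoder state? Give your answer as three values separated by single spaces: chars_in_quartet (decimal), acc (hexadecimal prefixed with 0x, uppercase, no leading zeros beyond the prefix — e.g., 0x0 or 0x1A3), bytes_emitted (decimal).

After char 0 ('y'=50): chars_in_quartet=1 acc=0x32 bytes_emitted=0

Answer: 1 0x32 0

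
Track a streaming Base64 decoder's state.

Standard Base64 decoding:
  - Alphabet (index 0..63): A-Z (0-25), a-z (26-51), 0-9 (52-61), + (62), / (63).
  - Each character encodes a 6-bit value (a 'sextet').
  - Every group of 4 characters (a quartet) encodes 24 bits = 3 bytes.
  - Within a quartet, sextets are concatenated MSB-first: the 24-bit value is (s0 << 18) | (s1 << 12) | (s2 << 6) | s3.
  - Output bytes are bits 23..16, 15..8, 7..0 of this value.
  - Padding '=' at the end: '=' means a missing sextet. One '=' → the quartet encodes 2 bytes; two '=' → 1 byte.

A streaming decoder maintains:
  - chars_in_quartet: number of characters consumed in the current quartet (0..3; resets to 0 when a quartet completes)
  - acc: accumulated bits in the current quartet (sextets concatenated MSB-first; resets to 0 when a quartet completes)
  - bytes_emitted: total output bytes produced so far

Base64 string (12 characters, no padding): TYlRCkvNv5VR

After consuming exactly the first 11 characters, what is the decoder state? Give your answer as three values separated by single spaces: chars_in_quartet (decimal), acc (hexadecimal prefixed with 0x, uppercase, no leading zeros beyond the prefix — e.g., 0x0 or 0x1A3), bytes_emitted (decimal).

Answer: 3 0x2FE55 6

Derivation:
After char 0 ('T'=19): chars_in_quartet=1 acc=0x13 bytes_emitted=0
After char 1 ('Y'=24): chars_in_quartet=2 acc=0x4D8 bytes_emitted=0
After char 2 ('l'=37): chars_in_quartet=3 acc=0x13625 bytes_emitted=0
After char 3 ('R'=17): chars_in_quartet=4 acc=0x4D8951 -> emit 4D 89 51, reset; bytes_emitted=3
After char 4 ('C'=2): chars_in_quartet=1 acc=0x2 bytes_emitted=3
After char 5 ('k'=36): chars_in_quartet=2 acc=0xA4 bytes_emitted=3
After char 6 ('v'=47): chars_in_quartet=3 acc=0x292F bytes_emitted=3
After char 7 ('N'=13): chars_in_quartet=4 acc=0xA4BCD -> emit 0A 4B CD, reset; bytes_emitted=6
After char 8 ('v'=47): chars_in_quartet=1 acc=0x2F bytes_emitted=6
After char 9 ('5'=57): chars_in_quartet=2 acc=0xBF9 bytes_emitted=6
After char 10 ('V'=21): chars_in_quartet=3 acc=0x2FE55 bytes_emitted=6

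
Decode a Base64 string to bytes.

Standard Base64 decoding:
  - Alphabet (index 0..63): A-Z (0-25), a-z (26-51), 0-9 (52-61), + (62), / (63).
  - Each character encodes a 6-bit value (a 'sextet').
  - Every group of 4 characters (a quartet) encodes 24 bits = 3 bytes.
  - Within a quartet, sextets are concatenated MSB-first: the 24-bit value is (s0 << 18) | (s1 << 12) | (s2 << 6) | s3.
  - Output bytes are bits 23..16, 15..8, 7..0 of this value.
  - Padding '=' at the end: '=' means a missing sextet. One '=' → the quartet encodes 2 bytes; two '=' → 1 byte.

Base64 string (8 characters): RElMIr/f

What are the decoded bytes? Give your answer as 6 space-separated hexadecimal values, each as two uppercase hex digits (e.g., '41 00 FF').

After char 0 ('R'=17): chars_in_quartet=1 acc=0x11 bytes_emitted=0
After char 1 ('E'=4): chars_in_quartet=2 acc=0x444 bytes_emitted=0
After char 2 ('l'=37): chars_in_quartet=3 acc=0x11125 bytes_emitted=0
After char 3 ('M'=12): chars_in_quartet=4 acc=0x44494C -> emit 44 49 4C, reset; bytes_emitted=3
After char 4 ('I'=8): chars_in_quartet=1 acc=0x8 bytes_emitted=3
After char 5 ('r'=43): chars_in_quartet=2 acc=0x22B bytes_emitted=3
After char 6 ('/'=63): chars_in_quartet=3 acc=0x8AFF bytes_emitted=3
After char 7 ('f'=31): chars_in_quartet=4 acc=0x22BFDF -> emit 22 BF DF, reset; bytes_emitted=6

Answer: 44 49 4C 22 BF DF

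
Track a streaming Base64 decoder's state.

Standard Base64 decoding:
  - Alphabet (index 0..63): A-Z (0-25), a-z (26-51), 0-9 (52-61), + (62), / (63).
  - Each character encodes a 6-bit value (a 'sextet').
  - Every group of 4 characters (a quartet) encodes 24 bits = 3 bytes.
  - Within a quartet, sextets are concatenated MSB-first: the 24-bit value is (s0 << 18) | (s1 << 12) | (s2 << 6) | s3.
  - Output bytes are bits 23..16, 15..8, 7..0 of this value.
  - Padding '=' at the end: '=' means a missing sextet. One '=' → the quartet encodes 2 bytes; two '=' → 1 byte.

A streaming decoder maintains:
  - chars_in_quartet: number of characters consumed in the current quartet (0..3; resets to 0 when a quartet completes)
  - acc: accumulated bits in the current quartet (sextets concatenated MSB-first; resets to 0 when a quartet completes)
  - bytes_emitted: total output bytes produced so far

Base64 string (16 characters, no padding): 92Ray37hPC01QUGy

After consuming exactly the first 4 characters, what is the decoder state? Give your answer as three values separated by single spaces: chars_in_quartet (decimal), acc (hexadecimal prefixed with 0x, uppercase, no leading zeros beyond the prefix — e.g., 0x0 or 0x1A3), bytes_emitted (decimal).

After char 0 ('9'=61): chars_in_quartet=1 acc=0x3D bytes_emitted=0
After char 1 ('2'=54): chars_in_quartet=2 acc=0xF76 bytes_emitted=0
After char 2 ('R'=17): chars_in_quartet=3 acc=0x3DD91 bytes_emitted=0
After char 3 ('a'=26): chars_in_quartet=4 acc=0xF7645A -> emit F7 64 5A, reset; bytes_emitted=3

Answer: 0 0x0 3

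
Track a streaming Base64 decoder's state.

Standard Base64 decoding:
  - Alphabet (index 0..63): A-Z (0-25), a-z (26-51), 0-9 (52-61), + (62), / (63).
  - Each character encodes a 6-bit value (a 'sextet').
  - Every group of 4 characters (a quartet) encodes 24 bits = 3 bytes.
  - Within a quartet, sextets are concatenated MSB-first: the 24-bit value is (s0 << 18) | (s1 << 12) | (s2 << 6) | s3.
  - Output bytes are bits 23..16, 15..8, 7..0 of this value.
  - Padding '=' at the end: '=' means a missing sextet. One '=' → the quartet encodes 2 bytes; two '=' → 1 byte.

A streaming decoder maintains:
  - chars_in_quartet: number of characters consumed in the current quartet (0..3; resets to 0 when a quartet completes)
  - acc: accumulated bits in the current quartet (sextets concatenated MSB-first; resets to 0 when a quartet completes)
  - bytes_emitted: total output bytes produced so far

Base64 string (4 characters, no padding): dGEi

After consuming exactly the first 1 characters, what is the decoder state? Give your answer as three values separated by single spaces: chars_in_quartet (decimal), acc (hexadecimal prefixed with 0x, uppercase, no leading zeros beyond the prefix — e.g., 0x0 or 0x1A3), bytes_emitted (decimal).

Answer: 1 0x1D 0

Derivation:
After char 0 ('d'=29): chars_in_quartet=1 acc=0x1D bytes_emitted=0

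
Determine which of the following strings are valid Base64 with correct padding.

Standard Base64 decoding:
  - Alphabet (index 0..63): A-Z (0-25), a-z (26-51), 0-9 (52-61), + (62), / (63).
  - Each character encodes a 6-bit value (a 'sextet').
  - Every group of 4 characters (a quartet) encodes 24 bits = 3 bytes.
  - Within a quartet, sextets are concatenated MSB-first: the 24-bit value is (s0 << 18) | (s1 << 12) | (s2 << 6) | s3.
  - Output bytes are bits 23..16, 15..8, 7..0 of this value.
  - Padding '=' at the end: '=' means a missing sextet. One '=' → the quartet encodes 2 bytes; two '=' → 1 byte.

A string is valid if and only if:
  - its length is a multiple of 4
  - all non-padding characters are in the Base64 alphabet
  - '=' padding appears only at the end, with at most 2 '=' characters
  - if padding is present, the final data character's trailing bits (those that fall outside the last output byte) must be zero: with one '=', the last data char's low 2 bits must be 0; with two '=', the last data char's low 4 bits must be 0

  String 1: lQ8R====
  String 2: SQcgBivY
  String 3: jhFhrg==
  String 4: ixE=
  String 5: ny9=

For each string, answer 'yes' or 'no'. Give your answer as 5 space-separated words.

Answer: no yes yes yes no

Derivation:
String 1: 'lQ8R====' → invalid (4 pad chars (max 2))
String 2: 'SQcgBivY' → valid
String 3: 'jhFhrg==' → valid
String 4: 'ixE=' → valid
String 5: 'ny9=' → invalid (bad trailing bits)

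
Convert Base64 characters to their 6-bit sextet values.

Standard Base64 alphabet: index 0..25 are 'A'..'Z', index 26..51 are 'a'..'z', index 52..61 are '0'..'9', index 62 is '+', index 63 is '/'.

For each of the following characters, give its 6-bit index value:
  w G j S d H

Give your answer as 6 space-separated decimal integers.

'w': a..z range, 26 + ord('w') − ord('a') = 48
'G': A..Z range, ord('G') − ord('A') = 6
'j': a..z range, 26 + ord('j') − ord('a') = 35
'S': A..Z range, ord('S') − ord('A') = 18
'd': a..z range, 26 + ord('d') − ord('a') = 29
'H': A..Z range, ord('H') − ord('A') = 7

Answer: 48 6 35 18 29 7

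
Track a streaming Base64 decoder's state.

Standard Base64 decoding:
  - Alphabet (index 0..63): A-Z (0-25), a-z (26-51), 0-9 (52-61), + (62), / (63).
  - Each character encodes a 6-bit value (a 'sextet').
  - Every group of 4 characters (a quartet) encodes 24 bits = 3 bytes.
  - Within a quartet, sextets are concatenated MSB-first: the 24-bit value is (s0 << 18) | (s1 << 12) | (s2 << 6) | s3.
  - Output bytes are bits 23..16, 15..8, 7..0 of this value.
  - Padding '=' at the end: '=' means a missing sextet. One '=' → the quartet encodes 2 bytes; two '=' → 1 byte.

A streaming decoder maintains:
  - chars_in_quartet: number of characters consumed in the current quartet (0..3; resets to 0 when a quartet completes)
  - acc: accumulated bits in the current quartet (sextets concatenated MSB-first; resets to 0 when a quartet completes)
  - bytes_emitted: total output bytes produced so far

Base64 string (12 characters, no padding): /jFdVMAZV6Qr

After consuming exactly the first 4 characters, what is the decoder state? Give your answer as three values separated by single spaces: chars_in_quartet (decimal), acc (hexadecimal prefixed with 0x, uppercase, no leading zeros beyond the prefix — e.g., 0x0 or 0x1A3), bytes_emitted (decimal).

Answer: 0 0x0 3

Derivation:
After char 0 ('/'=63): chars_in_quartet=1 acc=0x3F bytes_emitted=0
After char 1 ('j'=35): chars_in_quartet=2 acc=0xFE3 bytes_emitted=0
After char 2 ('F'=5): chars_in_quartet=3 acc=0x3F8C5 bytes_emitted=0
After char 3 ('d'=29): chars_in_quartet=4 acc=0xFE315D -> emit FE 31 5D, reset; bytes_emitted=3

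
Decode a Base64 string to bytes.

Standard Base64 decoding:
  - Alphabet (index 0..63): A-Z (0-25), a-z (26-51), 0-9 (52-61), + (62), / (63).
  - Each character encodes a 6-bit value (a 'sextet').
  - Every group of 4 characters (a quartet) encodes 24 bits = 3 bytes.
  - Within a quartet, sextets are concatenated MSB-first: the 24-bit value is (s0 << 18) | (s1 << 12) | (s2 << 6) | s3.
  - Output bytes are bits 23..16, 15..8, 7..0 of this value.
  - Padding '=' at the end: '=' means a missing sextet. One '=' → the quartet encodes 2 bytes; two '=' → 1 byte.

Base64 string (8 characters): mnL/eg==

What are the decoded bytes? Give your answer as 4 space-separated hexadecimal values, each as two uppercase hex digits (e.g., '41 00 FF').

After char 0 ('m'=38): chars_in_quartet=1 acc=0x26 bytes_emitted=0
After char 1 ('n'=39): chars_in_quartet=2 acc=0x9A7 bytes_emitted=0
After char 2 ('L'=11): chars_in_quartet=3 acc=0x269CB bytes_emitted=0
After char 3 ('/'=63): chars_in_quartet=4 acc=0x9A72FF -> emit 9A 72 FF, reset; bytes_emitted=3
After char 4 ('e'=30): chars_in_quartet=1 acc=0x1E bytes_emitted=3
After char 5 ('g'=32): chars_in_quartet=2 acc=0x7A0 bytes_emitted=3
Padding '==': partial quartet acc=0x7A0 -> emit 7A; bytes_emitted=4

Answer: 9A 72 FF 7A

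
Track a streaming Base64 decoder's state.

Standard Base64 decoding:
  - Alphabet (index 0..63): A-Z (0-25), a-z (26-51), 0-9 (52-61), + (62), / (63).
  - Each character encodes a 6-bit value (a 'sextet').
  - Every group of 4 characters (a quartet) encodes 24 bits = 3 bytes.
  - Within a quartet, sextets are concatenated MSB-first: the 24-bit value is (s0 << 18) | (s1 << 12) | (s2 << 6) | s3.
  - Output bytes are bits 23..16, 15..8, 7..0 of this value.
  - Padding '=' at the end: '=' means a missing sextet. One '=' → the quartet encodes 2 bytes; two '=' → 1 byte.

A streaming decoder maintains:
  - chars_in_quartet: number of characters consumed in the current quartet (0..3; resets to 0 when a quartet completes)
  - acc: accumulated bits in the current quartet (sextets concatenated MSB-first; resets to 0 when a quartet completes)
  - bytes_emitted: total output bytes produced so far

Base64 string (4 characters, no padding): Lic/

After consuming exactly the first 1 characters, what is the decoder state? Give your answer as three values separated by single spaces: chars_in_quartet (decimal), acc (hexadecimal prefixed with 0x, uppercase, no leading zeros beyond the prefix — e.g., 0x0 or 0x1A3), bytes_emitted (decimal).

After char 0 ('L'=11): chars_in_quartet=1 acc=0xB bytes_emitted=0

Answer: 1 0xB 0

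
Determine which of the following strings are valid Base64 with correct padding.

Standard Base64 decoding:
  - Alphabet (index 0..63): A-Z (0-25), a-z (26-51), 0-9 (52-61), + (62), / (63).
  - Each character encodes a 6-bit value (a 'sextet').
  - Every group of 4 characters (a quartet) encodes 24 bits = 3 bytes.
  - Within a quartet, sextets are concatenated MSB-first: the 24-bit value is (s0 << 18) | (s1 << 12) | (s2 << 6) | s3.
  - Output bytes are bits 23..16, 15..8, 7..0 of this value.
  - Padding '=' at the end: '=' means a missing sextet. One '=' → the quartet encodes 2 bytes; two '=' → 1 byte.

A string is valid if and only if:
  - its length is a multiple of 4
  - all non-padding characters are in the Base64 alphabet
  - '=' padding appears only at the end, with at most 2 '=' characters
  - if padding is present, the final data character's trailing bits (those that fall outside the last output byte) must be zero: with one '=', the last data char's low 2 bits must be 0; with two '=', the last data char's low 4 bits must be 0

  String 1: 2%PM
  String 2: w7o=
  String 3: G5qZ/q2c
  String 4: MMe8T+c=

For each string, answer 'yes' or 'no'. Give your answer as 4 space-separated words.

Answer: no yes yes yes

Derivation:
String 1: '2%PM' → invalid (bad char(s): ['%'])
String 2: 'w7o=' → valid
String 3: 'G5qZ/q2c' → valid
String 4: 'MMe8T+c=' → valid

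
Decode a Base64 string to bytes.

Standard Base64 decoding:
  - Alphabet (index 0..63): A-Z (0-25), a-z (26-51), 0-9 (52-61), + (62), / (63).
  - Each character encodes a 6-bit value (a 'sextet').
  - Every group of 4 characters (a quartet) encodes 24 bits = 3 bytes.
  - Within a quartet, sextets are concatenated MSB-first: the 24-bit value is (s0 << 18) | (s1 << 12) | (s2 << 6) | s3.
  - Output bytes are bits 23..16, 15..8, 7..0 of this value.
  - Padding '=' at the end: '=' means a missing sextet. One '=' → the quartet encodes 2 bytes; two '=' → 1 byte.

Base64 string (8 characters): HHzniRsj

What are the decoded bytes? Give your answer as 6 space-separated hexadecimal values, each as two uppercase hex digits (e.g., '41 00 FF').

After char 0 ('H'=7): chars_in_quartet=1 acc=0x7 bytes_emitted=0
After char 1 ('H'=7): chars_in_quartet=2 acc=0x1C7 bytes_emitted=0
After char 2 ('z'=51): chars_in_quartet=3 acc=0x71F3 bytes_emitted=0
After char 3 ('n'=39): chars_in_quartet=4 acc=0x1C7CE7 -> emit 1C 7C E7, reset; bytes_emitted=3
After char 4 ('i'=34): chars_in_quartet=1 acc=0x22 bytes_emitted=3
After char 5 ('R'=17): chars_in_quartet=2 acc=0x891 bytes_emitted=3
After char 6 ('s'=44): chars_in_quartet=3 acc=0x2246C bytes_emitted=3
After char 7 ('j'=35): chars_in_quartet=4 acc=0x891B23 -> emit 89 1B 23, reset; bytes_emitted=6

Answer: 1C 7C E7 89 1B 23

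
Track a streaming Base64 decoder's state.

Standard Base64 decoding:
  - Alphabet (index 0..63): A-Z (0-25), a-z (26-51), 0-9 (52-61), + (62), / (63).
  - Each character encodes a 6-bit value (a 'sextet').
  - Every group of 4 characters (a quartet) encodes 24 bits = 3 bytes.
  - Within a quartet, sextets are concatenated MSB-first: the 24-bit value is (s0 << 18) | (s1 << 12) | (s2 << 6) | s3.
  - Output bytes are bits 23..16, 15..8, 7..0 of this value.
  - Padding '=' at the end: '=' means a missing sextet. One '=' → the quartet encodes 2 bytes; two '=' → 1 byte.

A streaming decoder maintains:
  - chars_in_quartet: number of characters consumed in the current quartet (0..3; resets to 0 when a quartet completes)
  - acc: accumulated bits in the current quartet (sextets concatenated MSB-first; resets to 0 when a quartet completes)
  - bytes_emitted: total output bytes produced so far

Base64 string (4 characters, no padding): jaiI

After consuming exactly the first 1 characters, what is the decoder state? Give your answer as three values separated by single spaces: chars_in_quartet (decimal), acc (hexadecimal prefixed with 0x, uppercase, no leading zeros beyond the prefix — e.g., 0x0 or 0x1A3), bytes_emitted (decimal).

After char 0 ('j'=35): chars_in_quartet=1 acc=0x23 bytes_emitted=0

Answer: 1 0x23 0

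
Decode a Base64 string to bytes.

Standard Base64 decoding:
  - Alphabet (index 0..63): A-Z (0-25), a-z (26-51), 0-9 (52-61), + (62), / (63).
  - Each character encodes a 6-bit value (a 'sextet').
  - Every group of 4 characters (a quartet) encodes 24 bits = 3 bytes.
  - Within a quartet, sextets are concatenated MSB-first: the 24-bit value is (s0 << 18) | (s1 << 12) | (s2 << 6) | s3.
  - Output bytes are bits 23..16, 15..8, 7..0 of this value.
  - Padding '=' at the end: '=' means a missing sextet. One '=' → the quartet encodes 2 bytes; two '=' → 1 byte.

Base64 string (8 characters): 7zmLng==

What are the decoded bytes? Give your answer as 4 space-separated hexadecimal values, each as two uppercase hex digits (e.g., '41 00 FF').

After char 0 ('7'=59): chars_in_quartet=1 acc=0x3B bytes_emitted=0
After char 1 ('z'=51): chars_in_quartet=2 acc=0xEF3 bytes_emitted=0
After char 2 ('m'=38): chars_in_quartet=3 acc=0x3BCE6 bytes_emitted=0
After char 3 ('L'=11): chars_in_quartet=4 acc=0xEF398B -> emit EF 39 8B, reset; bytes_emitted=3
After char 4 ('n'=39): chars_in_quartet=1 acc=0x27 bytes_emitted=3
After char 5 ('g'=32): chars_in_quartet=2 acc=0x9E0 bytes_emitted=3
Padding '==': partial quartet acc=0x9E0 -> emit 9E; bytes_emitted=4

Answer: EF 39 8B 9E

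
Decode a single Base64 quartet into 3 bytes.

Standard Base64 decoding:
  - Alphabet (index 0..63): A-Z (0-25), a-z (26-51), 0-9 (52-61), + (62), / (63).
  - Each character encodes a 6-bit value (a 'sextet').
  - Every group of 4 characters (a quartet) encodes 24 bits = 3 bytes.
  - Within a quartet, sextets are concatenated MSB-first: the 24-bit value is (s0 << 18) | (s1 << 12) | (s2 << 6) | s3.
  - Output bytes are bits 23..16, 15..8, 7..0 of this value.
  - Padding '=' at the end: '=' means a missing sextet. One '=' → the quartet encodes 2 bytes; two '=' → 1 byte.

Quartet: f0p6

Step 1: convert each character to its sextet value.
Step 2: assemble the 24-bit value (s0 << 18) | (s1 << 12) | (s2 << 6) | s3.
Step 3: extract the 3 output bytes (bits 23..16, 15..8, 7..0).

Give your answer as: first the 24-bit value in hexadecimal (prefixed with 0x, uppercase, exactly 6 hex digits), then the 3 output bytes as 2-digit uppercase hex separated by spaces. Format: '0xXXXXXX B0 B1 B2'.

Answer: 0x7F4A7A 7F 4A 7A

Derivation:
Sextets: f=31, 0=52, p=41, 6=58
24-bit: (31<<18) | (52<<12) | (41<<6) | 58
      = 0x7C0000 | 0x034000 | 0x000A40 | 0x00003A
      = 0x7F4A7A
Bytes: (v>>16)&0xFF=7F, (v>>8)&0xFF=4A, v&0xFF=7A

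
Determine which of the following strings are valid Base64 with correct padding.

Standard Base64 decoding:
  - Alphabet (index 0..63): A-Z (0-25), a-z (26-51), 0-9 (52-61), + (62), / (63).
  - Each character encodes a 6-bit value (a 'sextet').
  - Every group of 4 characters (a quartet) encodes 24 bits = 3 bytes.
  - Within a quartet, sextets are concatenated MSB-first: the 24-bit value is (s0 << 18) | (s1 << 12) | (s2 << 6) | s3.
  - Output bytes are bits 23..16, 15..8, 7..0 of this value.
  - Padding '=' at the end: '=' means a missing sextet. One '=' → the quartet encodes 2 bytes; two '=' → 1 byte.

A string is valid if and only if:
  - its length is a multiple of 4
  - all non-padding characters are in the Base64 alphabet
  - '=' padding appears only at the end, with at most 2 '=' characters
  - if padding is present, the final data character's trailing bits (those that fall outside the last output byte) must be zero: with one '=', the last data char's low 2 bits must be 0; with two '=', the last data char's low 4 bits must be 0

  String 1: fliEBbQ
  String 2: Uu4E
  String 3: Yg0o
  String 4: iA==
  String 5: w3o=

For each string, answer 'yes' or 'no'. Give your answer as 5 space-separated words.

Answer: no yes yes yes yes

Derivation:
String 1: 'fliEBbQ' → invalid (len=7 not mult of 4)
String 2: 'Uu4E' → valid
String 3: 'Yg0o' → valid
String 4: 'iA==' → valid
String 5: 'w3o=' → valid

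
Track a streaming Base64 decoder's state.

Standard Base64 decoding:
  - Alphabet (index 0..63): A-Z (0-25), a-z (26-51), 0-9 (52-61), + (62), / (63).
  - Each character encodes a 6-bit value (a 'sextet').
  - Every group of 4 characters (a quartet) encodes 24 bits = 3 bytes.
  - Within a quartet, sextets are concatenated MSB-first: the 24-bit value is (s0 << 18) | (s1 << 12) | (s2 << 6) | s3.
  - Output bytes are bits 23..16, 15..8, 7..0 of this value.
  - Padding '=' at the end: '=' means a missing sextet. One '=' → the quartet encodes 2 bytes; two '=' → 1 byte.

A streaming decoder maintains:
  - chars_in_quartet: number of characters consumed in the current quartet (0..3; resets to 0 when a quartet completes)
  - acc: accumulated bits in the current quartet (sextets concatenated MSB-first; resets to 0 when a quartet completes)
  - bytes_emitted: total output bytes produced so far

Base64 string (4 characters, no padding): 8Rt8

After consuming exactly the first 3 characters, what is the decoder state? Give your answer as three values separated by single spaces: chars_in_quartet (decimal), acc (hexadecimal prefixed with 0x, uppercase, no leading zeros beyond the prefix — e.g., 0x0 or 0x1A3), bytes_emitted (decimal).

Answer: 3 0x3C46D 0

Derivation:
After char 0 ('8'=60): chars_in_quartet=1 acc=0x3C bytes_emitted=0
After char 1 ('R'=17): chars_in_quartet=2 acc=0xF11 bytes_emitted=0
After char 2 ('t'=45): chars_in_quartet=3 acc=0x3C46D bytes_emitted=0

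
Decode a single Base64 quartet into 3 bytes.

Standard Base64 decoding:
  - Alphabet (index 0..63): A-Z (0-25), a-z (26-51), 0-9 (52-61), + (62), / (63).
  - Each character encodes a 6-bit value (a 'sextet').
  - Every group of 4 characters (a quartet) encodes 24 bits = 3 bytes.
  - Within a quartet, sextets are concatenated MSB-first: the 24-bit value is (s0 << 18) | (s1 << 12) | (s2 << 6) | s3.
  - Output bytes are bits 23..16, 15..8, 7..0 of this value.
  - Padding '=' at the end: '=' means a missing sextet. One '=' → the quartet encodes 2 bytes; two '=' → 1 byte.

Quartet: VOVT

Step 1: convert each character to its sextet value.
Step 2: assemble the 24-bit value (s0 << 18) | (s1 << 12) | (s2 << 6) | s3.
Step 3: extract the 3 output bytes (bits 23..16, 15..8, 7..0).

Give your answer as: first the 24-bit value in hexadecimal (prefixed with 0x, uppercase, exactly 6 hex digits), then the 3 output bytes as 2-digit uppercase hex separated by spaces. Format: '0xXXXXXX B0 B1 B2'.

Answer: 0x54E553 54 E5 53

Derivation:
Sextets: V=21, O=14, V=21, T=19
24-bit: (21<<18) | (14<<12) | (21<<6) | 19
      = 0x540000 | 0x00E000 | 0x000540 | 0x000013
      = 0x54E553
Bytes: (v>>16)&0xFF=54, (v>>8)&0xFF=E5, v&0xFF=53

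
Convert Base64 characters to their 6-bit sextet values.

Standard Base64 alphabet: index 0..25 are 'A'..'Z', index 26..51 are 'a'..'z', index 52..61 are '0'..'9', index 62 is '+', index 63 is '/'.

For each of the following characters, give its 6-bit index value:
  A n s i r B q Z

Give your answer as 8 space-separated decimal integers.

'A': A..Z range, ord('A') − ord('A') = 0
'n': a..z range, 26 + ord('n') − ord('a') = 39
's': a..z range, 26 + ord('s') − ord('a') = 44
'i': a..z range, 26 + ord('i') − ord('a') = 34
'r': a..z range, 26 + ord('r') − ord('a') = 43
'B': A..Z range, ord('B') − ord('A') = 1
'q': a..z range, 26 + ord('q') − ord('a') = 42
'Z': A..Z range, ord('Z') − ord('A') = 25

Answer: 0 39 44 34 43 1 42 25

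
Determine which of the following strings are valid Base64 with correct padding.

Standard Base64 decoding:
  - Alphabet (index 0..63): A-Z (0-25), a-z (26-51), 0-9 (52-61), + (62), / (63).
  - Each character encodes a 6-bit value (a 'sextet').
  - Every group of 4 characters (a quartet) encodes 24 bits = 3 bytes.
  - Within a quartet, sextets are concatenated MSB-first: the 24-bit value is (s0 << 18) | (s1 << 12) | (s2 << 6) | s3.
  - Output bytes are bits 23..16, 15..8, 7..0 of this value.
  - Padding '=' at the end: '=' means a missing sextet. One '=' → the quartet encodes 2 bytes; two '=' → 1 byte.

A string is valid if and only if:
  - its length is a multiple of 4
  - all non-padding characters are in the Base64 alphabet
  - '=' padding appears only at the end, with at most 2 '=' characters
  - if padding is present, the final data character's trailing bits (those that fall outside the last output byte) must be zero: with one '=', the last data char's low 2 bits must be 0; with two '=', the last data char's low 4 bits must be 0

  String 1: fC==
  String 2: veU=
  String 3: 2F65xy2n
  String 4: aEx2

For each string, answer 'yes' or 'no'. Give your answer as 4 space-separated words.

String 1: 'fC==' → invalid (bad trailing bits)
String 2: 'veU=' → valid
String 3: '2F65xy2n' → valid
String 4: 'aEx2' → valid

Answer: no yes yes yes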